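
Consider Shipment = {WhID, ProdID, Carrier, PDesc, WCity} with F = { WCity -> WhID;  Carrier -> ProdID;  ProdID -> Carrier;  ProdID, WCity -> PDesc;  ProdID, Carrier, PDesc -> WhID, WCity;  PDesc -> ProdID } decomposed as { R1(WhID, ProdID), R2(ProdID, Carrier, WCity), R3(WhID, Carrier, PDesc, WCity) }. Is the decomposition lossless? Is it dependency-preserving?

Lossless test (chase): Rows 2 and 3 agree on WCity; apply WCity→WhID and equate their WhID entries. Rows 2 and 3 agree on Carrier; apply Carrier→ProdID and equate their ProdID entries. Rows 1 and 2 agree on ProdID; apply ProdID→Carrier and equate their Carrier entries. Rows 2 and 3 agree on ProdID, WCity; apply ProdID, WCity→PDesc and equate their PDesc entries. Row 2 is now all distinguished symbols — the join is lossless.
Dependency preservation: ProdID, WCity → PDesc; ProdID, Carrier, PDesc → WhID, WCity; PDesc → ProdID are not contained in any single fragment, but the restricted closure of each left-hand side across the fragments still reaches the right-hand side; the remaining FDs each lie inside some fragment. All dependencies are preserved.

lossless and dependency-preserving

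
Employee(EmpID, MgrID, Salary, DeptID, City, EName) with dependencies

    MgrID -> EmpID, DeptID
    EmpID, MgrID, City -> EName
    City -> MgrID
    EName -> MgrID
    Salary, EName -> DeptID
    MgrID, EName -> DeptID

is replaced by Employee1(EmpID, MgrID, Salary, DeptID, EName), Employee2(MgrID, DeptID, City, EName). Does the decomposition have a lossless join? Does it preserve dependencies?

lossy but dependency-preserving

Lossless test: (MgrID, DeptID, EName)⁺ = {EmpID, MgrID, DeptID, EName}, which is a superkey of neither fragment — lossy.
Dependency preservation: EmpID, MgrID, City → EName is not contained in any single fragment, but the restricted closure of its left-hand side across the fragments still reaches the right-hand side; the remaining FDs each lie inside some fragment. All dependencies are preserved.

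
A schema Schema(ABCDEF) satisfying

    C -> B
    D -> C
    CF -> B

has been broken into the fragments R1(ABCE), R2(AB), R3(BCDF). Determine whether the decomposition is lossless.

No

Chase test. Columns are ABCDEF; row i has aⱼ where attribute j ∈ Ri, else bᵢⱼ.
Initial tableau (one row per fragment):
  row 1: a1 a2 a3 b14 a5 b16
  row 2: a1 a2 b23 b24 b25 b26
  row 3: b31 a2 a3 a4 b35 a6
No row becomes fully distinguished — the join is lossy.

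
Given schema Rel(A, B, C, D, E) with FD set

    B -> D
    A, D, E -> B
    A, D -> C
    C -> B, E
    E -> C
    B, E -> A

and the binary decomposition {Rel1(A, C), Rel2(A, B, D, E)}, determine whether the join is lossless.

Common attributes: Rel1 ∩ Rel2 = {A}.
No dependency enlarges {A}, so (A)⁺ = {A}.
The closure contains neither all of Rel1 = {A, C} nor all of Rel2 = {A, B, D, E}, so the common attributes are not a superkey of either fragment. The join is lossy.

No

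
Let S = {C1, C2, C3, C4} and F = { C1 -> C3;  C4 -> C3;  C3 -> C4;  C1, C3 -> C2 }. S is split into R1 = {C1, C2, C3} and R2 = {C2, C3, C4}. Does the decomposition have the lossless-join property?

Common attributes: R1 ∩ R2 = {C2, C3}.
Closure of {C2, C3}: C3 → C4 applies, adding C4. So (C2, C3)⁺ = {C2, C3, C4}.
This closure contains every attribute of R2, so R1 ∩ R2 → R2. The join is lossless.

Yes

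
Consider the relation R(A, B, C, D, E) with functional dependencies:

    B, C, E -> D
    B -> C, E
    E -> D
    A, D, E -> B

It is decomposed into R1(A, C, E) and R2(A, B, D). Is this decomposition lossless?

Common attributes: R1 ∩ R2 = {A}.
No dependency enlarges {A}, so (A)⁺ = {A}.
The closure contains neither all of R1 = {A, C, E} nor all of R2 = {A, B, D}, so the common attributes are not a superkey of either fragment. The join is lossy.

No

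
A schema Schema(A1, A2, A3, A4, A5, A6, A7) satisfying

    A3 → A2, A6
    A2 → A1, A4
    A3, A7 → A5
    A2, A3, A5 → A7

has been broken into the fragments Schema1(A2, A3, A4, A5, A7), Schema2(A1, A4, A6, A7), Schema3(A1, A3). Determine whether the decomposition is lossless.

No

Chase test. Columns are A1, A2, A3, A4, A5, A6, A7; row i has aⱼ where attribute j ∈ Schemai, else bᵢⱼ.
Initial tableau (one row per fragment):
  row 1: b11 a2 a3 a4 a5 b16 a7
  row 2: a1 b22 b23 a4 b25 a6 a7
  row 3: a1 b32 a3 b34 b35 b36 b37
Rows 1 and 3 agree on A3; apply A3→A2, A6 and equate their A2, A6 entries.
Rows 1 and 3 agree on A2; apply A2→A1, A4 and equate their A1, A4 entries.
No row becomes fully distinguished — the join is lossy.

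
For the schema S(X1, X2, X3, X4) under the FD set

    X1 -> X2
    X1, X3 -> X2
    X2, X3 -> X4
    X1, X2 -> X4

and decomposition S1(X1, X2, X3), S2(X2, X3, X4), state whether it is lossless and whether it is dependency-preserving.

lossless but not dependency-preserving

Lossless test: (X2, X3)⁺ = {X2, X3, X4}, which contains all of one fragment — lossless.
Dependency preservation: the restricted closure of {X1, X2} across the fragments never reaches {X4}, so X1, X2 → X4 cannot be enforced without a join — not preserved.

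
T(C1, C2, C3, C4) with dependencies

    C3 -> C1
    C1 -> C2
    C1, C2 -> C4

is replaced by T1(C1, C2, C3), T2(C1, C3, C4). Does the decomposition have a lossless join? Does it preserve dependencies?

Lossless test: (C1, C3)⁺ = {C1, C2, C3, C4}, which contains all of one fragment — lossless.
Dependency preservation: C1, C2 → C4 is not contained in any single fragment, but the restricted closure of its left-hand side across the fragments still reaches the right-hand side; the remaining FDs each lie inside some fragment. All dependencies are preserved.

lossless and dependency-preserving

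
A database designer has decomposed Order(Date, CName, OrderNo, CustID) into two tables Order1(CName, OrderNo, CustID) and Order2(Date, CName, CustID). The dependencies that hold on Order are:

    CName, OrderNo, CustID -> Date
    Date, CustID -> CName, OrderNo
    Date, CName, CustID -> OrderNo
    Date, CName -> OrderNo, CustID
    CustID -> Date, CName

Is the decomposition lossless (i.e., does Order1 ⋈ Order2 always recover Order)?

Common attributes: Order1 ∩ Order2 = {CName, CustID}.
Closure of {CName, CustID}: CustID → Date, CName applies, adding Date; Date, CustID → CName, OrderNo applies, adding OrderNo. So (CName, CustID)⁺ = {Date, CName, OrderNo, CustID}.
This closure contains every attribute of Order1, so Order1 ∩ Order2 → Order1. The join is lossless.

Yes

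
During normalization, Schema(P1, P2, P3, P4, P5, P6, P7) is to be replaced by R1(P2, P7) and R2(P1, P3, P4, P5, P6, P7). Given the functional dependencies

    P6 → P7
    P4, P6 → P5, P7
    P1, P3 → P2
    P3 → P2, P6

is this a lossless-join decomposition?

No

Common attributes: R1 ∩ R2 = {P7}.
No dependency enlarges {P7}, so (P7)⁺ = {P7}.
The closure contains neither all of R1 = {P2, P7} nor all of R2 = {P1, P3, P4, P5, P6, P7}, so the common attributes are not a superkey of either fragment. The join is lossy.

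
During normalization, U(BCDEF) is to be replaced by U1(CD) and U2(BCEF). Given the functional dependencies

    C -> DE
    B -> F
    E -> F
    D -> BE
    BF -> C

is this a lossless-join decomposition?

Common attributes: U1 ∩ U2 = {C}.
Closure of {C}: C → DE applies, adding DE; E → F applies, adding F; D → BE applies, adding B. So (C)⁺ = {BCDEF}.
This closure contains every attribute of U1, so U1 ∩ U2 → U1. The join is lossless.

Yes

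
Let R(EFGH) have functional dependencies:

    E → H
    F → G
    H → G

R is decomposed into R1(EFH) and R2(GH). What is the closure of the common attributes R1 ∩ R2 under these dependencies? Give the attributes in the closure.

GH

R1 ∩ R2 = {H}.
H → G applies, adding G
Closure: {GH}.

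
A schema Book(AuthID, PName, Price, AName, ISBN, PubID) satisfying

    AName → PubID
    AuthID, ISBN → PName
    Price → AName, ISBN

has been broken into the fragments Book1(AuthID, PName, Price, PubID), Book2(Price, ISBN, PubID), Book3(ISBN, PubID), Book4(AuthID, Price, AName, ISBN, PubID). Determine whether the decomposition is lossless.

Chase test. Columns are AuthID, PName, Price, AName, ISBN, PubID; row i has aⱼ where attribute j ∈ Booki, else bᵢⱼ.
Initial tableau (one row per fragment):
  row 1: a1 a2 a3 b14 b15 a6
  row 2: b21 b22 a3 b24 a5 a6
  row 3: b31 b32 b33 b34 a5 a6
  row 4: a1 b42 a3 a4 a5 a6
Rows 1 and 2 agree on Price; apply Price→AName, ISBN and equate their AName, ISBN entries.
Rows 1 and 4 agree on Price; apply Price→AName, ISBN and equate their AName, ISBN entries.
Rows 1 and 4 agree on AuthID, ISBN; apply AuthID, ISBN→PName and equate their PName entries.
Row 1 is now all distinguished symbols — the join is lossless.

Yes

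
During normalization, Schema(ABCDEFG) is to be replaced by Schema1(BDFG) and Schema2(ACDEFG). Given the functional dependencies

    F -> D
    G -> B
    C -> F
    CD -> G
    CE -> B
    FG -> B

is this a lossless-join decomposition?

Common attributes: Schema1 ∩ Schema2 = {DFG}.
Closure of {DFG}: G → B applies, adding B. So (DFG)⁺ = {BDFG}.
This closure contains every attribute of Schema1, so Schema1 ∩ Schema2 → Schema1. The join is lossless.

Yes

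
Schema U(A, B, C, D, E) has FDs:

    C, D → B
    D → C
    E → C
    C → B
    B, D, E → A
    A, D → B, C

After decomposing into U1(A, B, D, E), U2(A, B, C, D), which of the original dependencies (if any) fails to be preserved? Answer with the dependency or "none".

Check E → C: no single fragment contains all of {C, E}, and the restricted closure of {E} across the fragments never reaches {C}.
C, D → B is preserved.
D → C is preserved.
C → B is preserved.
B, D, E → A is preserved.
A, D → B, C is preserved.

E → C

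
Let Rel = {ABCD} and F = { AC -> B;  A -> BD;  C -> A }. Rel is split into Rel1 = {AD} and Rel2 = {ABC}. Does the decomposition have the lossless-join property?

Yes

Common attributes: Rel1 ∩ Rel2 = {A}.
Closure of {A}: A → BD applies, adding BD. So (A)⁺ = {ABD}.
This closure contains every attribute of Rel1, so Rel1 ∩ Rel2 → Rel1. The join is lossless.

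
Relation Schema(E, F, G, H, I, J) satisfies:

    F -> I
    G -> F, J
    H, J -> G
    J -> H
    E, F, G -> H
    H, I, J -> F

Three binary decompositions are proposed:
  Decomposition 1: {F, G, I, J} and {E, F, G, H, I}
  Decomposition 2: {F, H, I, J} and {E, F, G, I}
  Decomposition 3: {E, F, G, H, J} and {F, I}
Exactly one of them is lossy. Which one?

Decomposition 1: common = {F, G, I}, closure = {F, G, H, I, J} → lossless.
Decomposition 2: common = {F, I}, closure = {F, I} → lossy.
Decomposition 3: common = {F}, closure = {F, I} → lossless.

Decomposition 2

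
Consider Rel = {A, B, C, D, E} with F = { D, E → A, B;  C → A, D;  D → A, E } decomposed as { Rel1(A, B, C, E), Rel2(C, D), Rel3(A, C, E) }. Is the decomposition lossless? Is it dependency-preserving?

lossless but not dependency-preserving

Lossless test (chase): Rows 1 and 2 agree on C; apply C→A, D and equate their A, D entries. Rows 1 and 3 agree on C; apply C→A, D and equate their A, D entries. Rows 1 and 2 agree on D; apply D→A, E and equate their A, E entries. Rows 1 and 2 agree on D, E; apply D, E→A, B and equate their A, B entries. Rows 1 and 3 agree on D, E; apply D, E→A, B and equate their A, B entries. Row 1 is now all distinguished symbols — the join is lossless.
Dependency preservation: the restricted closure of {D, E} across the fragments never reaches {A, B}, so D, E → A, B cannot be enforced without a join — not preserved.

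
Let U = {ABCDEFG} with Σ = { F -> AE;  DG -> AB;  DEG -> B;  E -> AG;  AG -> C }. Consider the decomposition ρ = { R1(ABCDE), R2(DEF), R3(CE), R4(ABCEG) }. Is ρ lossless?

Chase test. Columns are ABCDEFG; row i has aⱼ where attribute j ∈ Ri, else bᵢⱼ.
Initial tableau (one row per fragment):
  row 1: a1 a2 a3 a4 a5 b16 b17
  row 2: b21 b22 b23 a4 a5 a6 b27
  row 3: b31 b32 a3 b34 a5 b36 b37
  row 4: a1 a2 a3 b44 a5 b46 a7
Rows 1 and 2 agree on E; apply E→AG and equate their AG entries.
Rows 1 and 3 agree on E; apply E→AG and equate their AG entries.
Rows 1 and 4 agree on E; apply E→AG and equate their AG entries.
Rows 1 and 2 agree on AG; apply AG→C and equate their C entries.
Rows 1 and 2 agree on DG; apply DG→AB and equate their AB entries.
Row 2 is now all distinguished symbols — the join is lossless.

Yes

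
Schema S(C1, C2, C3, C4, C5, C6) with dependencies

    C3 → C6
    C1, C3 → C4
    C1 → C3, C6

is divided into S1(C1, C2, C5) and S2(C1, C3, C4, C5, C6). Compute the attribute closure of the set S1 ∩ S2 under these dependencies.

C1, C3, C4, C5, C6

S1 ∩ S2 = {C1, C5}.
C1 → C3, C6 applies, adding C3, C6
C1, C3 → C4 applies, adding C4
Closure: {C1, C3, C4, C5, C6}.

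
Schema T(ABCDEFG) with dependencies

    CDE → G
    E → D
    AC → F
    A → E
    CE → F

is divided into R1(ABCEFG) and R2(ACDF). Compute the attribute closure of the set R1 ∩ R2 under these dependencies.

ACDEFG

R1 ∩ R2 = {ACF}.
A → E applies, adding E
E → D applies, adding D
CDE → G applies, adding G
Closure: {ACDEFG}.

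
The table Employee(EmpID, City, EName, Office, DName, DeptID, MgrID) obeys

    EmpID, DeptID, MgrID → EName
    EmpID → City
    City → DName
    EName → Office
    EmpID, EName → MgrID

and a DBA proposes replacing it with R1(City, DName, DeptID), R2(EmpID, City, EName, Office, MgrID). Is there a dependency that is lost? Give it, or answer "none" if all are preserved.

EmpID, DeptID, MgrID → EName

Check EmpID, DeptID, MgrID → EName: no single fragment contains all of {EmpID, EName, DeptID, MgrID}, and the restricted closure of {EmpID, DeptID, MgrID} across the fragments never reaches {EName}.
EmpID → City is preserved.
City → DName is preserved.
EName → Office is preserved.
EmpID, EName → MgrID is preserved.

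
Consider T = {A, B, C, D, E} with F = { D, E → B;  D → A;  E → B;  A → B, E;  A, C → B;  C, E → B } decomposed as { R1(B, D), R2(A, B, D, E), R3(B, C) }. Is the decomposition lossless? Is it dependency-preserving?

lossy but dependency-preserving

Lossless test (chase): Rows 1 and 2 agree on D; apply D→A and equate their A entries. Rows 1 and 2 agree on A; apply A→B, E and equate their B, E entries. No row becomes fully distinguished — the join is lossy.
Dependency preservation: A, C → B; C, E → B are not contained in any single fragment, but the restricted closure of each left-hand side across the fragments still reaches the right-hand side; the remaining FDs each lie inside some fragment. All dependencies are preserved.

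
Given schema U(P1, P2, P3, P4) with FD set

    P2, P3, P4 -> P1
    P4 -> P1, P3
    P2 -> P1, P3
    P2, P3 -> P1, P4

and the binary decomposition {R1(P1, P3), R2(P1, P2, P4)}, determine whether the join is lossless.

No

Common attributes: R1 ∩ R2 = {P1}.
No dependency enlarges {P1}, so (P1)⁺ = {P1}.
The closure contains neither all of R1 = {P1, P3} nor all of R2 = {P1, P2, P4}, so the common attributes are not a superkey of either fragment. The join is lossy.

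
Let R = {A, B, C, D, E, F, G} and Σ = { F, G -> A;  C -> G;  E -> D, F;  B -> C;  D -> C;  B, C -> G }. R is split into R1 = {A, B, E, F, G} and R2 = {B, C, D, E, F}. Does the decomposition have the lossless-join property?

Common attributes: R1 ∩ R2 = {B, E, F}.
Closure of {B, E, F}: E → D, F applies, adding D; B → C applies, adding C; B, C → G applies, adding G; F, G → A applies, adding A. So (B, E, F)⁺ = {A, B, C, D, E, F, G}.
This closure contains every attribute of R1, so R1 ∩ R2 → R1. The join is lossless.

Yes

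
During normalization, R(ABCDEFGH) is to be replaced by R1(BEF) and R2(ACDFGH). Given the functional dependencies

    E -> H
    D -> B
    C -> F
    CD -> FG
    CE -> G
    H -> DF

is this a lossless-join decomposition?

No

Common attributes: R1 ∩ R2 = {F}.
No dependency enlarges {F}, so (F)⁺ = {F}.
The closure contains neither all of R1 = {BEF} nor all of R2 = {ACDFGH}, so the common attributes are not a superkey of either fragment. The join is lossy.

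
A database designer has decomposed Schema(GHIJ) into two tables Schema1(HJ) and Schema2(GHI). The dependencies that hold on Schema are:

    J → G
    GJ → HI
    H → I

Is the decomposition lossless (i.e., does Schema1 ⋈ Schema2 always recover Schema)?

Common attributes: Schema1 ∩ Schema2 = {H}.
Closure of {H}: H → I applies, adding I. So (H)⁺ = {HI}.
The closure contains neither all of Schema1 = {HJ} nor all of Schema2 = {GHI}, so the common attributes are not a superkey of either fragment. The join is lossy.

No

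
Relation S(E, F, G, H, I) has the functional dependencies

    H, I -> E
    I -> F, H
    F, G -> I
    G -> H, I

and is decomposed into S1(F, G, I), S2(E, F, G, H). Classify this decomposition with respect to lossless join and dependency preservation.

Lossless test: (F, G)⁺ = {E, F, G, H, I}, which contains all of one fragment — lossless.
Dependency preservation: the restricted closure of {H, I} across the fragments never reaches {E}, so H, I → E cannot be enforced without a join — not preserved.

lossless but not dependency-preserving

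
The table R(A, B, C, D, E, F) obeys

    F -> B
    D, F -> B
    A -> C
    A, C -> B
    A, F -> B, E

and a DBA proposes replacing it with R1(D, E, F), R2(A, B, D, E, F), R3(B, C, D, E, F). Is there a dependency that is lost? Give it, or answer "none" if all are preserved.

Check A → C: no single fragment contains all of {A, C}, and the restricted closure of {A} across the fragments never reaches {C}.
F → B is preserved.
D, F → B is preserved.
A, C → B is preserved.
A, F → B, E is preserved.

A -> C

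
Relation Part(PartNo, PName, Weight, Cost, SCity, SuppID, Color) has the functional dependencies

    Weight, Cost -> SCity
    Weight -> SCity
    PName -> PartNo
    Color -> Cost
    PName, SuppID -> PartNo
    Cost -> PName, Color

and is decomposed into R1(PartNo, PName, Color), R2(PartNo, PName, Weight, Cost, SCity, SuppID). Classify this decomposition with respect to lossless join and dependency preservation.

lossy and not dependency-preserving

Lossless test: (PartNo, PName)⁺ = {PartNo, PName}, which is a superkey of neither fragment — lossy.
Dependency preservation: the restricted closure of {Color} across the fragments never reaches {Cost}, so Color → Cost cannot be enforced without a join — not preserved.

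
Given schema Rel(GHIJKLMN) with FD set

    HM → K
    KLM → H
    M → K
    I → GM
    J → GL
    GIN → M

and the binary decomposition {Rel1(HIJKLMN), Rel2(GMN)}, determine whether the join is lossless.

No

Common attributes: Rel1 ∩ Rel2 = {MN}.
Closure of {MN}: M → K applies, adding K. So (MN)⁺ = {KMN}.
The closure contains neither all of Rel1 = {HIJKLMN} nor all of Rel2 = {GMN}, so the common attributes are not a superkey of either fragment. The join is lossy.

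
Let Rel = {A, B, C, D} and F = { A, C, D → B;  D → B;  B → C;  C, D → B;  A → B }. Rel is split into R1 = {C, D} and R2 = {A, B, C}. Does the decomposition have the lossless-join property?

Common attributes: R1 ∩ R2 = {C}.
No dependency enlarges {C}, so (C)⁺ = {C}.
The closure contains neither all of R1 = {C, D} nor all of R2 = {A, B, C}, so the common attributes are not a superkey of either fragment. The join is lossy.

No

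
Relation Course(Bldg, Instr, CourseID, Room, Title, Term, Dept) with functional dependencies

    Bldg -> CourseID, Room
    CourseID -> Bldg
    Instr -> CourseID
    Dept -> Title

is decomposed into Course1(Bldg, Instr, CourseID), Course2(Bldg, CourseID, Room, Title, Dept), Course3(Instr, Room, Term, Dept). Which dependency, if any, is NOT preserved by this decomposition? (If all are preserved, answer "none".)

Bldg → CourseID, Room lies within Course2.
CourseID → Bldg lies within Course1.
Instr → CourseID lies within Course1.
Dept → Title lies within Course2.
Every dependency is enforceable on the fragments, so the decomposition is dependency-preserving.

none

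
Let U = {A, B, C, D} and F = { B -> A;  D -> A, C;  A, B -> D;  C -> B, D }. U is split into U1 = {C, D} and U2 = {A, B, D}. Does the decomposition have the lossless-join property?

Common attributes: U1 ∩ U2 = {D}.
Closure of {D}: D → A, C applies, adding A, C; C → B, D applies, adding B. So (D)⁺ = {A, B, C, D}.
This closure contains every attribute of U1, so U1 ∩ U2 → U1. The join is lossless.

Yes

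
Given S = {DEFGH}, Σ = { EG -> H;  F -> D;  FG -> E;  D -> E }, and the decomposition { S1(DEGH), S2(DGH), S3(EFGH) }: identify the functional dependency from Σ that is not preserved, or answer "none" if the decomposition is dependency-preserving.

Check F → D: no single fragment contains all of {DF}, and the restricted closure of {F} across the fragments never reaches {D}.
EG → H is preserved.
FG → E is preserved.
D → E is preserved.

F -> D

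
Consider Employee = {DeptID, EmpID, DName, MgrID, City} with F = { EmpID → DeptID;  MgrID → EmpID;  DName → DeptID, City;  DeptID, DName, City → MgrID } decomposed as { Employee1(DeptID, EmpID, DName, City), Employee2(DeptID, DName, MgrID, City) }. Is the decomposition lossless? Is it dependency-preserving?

lossless but not dependency-preserving

Lossless test: (DeptID, DName, City)⁺ = {DeptID, EmpID, DName, MgrID, City}, which contains all of one fragment — lossless.
Dependency preservation: the restricted closure of {MgrID} across the fragments never reaches {EmpID}, so MgrID → EmpID cannot be enforced without a join — not preserved.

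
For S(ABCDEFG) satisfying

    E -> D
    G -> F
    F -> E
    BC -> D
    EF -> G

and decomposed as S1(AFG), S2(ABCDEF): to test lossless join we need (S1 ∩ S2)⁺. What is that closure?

ADEFG

S1 ∩ S2 = {AF}.
F → E applies, adding E
EF → G applies, adding G
E → D applies, adding D
Closure: {ADEFG}.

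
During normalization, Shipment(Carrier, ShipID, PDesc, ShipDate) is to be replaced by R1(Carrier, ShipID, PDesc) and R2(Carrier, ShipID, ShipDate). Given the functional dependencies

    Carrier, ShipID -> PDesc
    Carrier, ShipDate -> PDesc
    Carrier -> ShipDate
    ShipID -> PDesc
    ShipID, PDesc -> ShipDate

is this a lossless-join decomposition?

Yes

Common attributes: R1 ∩ R2 = {Carrier, ShipID}.
Closure of {Carrier, ShipID}: Carrier, ShipID → PDesc applies, adding PDesc; Carrier → ShipDate applies, adding ShipDate. So (Carrier, ShipID)⁺ = {Carrier, ShipID, PDesc, ShipDate}.
This closure contains every attribute of R1, so R1 ∩ R2 → R1. The join is lossless.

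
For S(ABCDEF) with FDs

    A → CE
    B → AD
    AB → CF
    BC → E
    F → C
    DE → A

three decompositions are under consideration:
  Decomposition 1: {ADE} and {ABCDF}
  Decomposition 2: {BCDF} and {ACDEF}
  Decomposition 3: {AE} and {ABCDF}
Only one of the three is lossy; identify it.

Decomposition 1: common = {AD}, closure = {ACDE} → lossless.
Decomposition 2: common = {CDF}, closure = {CDF} → lossy.
Decomposition 3: common = {A}, closure = {ACE} → lossless.

Decomposition 2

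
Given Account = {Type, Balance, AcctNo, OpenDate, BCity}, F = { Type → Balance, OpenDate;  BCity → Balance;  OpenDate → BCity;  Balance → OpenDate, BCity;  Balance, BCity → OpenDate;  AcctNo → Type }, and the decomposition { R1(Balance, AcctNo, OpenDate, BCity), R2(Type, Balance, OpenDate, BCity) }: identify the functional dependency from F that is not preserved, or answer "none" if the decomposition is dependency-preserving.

AcctNo → Type

Check AcctNo → Type: no single fragment contains all of {Type, AcctNo}, and the restricted closure of {AcctNo} across the fragments never reaches {Type}.
Type → Balance, OpenDate is preserved.
BCity → Balance is preserved.
OpenDate → BCity is preserved.
Balance → OpenDate, BCity is preserved.
Balance, BCity → OpenDate is preserved.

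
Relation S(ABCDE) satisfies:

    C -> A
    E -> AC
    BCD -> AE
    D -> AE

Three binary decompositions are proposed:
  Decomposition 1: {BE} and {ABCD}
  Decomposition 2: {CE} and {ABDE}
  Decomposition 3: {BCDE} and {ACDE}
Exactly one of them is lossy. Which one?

Decomposition 1: common = {B}, closure = {B} → lossy.
Decomposition 2: common = {E}, closure = {ACE} → lossless.
Decomposition 3: common = {CDE}, closure = {ACDE} → lossless.

Decomposition 1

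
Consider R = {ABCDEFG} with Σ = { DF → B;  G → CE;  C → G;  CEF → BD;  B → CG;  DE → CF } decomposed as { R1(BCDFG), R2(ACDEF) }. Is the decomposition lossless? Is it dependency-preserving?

lossless and dependency-preserving

Lossless test: (CDF)⁺ = {BCDEFG}, which contains all of one fragment — lossless.
Dependency preservation: G → CE; CEF → BD are not contained in any single fragment, but the restricted closure of each left-hand side across the fragments still reaches the right-hand side; the remaining FDs each lie inside some fragment. All dependencies are preserved.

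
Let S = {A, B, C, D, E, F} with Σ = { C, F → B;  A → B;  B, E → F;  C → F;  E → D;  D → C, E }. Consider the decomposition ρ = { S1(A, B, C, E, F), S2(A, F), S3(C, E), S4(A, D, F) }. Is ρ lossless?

Chase test. Columns are A, B, C, D, E, F; row i has aⱼ where attribute j ∈ Si, else bᵢⱼ.
Initial tableau (one row per fragment):
  row 1: a1 a2 a3 b14 a5 a6
  row 2: a1 b22 b23 b24 b25 a6
  row 3: b31 b32 a3 b34 a5 b36
  row 4: a1 b42 b43 a4 b45 a6
Rows 1 and 2 agree on A; apply A→B and equate their B entries.
Rows 1 and 4 agree on A; apply A→B and equate their B entries.
Rows 1 and 3 agree on C; apply C→F and equate their F entries.
Rows 1 and 3 agree on E; apply E→D and equate their D entries.
Rows 1 and 3 agree on C, F; apply C, F→B and equate their B entries.
No row becomes fully distinguished — the join is lossy.

No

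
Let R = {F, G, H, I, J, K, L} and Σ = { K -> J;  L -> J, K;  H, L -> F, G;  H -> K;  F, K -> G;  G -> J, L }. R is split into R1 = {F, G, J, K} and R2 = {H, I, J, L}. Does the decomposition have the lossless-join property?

No

Common attributes: R1 ∩ R2 = {J}.
No dependency enlarges {J}, so (J)⁺ = {J}.
The closure contains neither all of R1 = {F, G, J, K} nor all of R2 = {H, I, J, L}, so the common attributes are not a superkey of either fragment. The join is lossy.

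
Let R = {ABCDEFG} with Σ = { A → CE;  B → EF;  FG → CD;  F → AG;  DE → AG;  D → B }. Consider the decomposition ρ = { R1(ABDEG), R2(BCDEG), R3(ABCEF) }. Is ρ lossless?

Yes

Chase test. Columns are ABCDEFG; row i has aⱼ where attribute j ∈ Ri, else bᵢⱼ.
Initial tableau (one row per fragment):
  row 1: a1 a2 b13 a4 a5 b16 a7
  row 2: b21 a2 a3 a4 a5 b26 a7
  row 3: a1 a2 a3 b34 a5 a6 b37
Rows 1 and 3 agree on A; apply A→CE and equate their CE entries.
Rows 1 and 2 agree on B; apply B→EF and equate their EF entries.
Rows 1 and 3 agree on B; apply B→EF and equate their EF entries.
Rows 1 and 2 agree on F; apply F→AG and equate their AG entries.
Rows 1 and 3 agree on F; apply F→AG and equate their AG entries.
Rows 1 and 3 agree on FG; apply FG→CD and equate their CD entries.
Row 1 is now all distinguished symbols — the join is lossless.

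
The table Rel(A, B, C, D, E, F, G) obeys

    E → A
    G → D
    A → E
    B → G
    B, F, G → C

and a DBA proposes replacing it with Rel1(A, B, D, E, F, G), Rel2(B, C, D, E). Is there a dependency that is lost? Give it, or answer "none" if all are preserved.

Check B, F, G → C: no single fragment contains all of {B, C, F, G}, and the restricted closure of {B, F, G} across the fragments never reaches {C}.
E → A is preserved.
G → D is preserved.
A → E is preserved.
B → G is preserved.

B, F, G → C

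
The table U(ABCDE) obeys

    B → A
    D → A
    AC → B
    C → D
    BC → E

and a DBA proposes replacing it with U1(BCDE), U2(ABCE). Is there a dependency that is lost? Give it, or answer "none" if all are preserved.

Check D → A: no single fragment contains all of {AD}, and the restricted closure of {D} across the fragments never reaches {A}.
B → A is preserved.
AC → B is preserved.
C → D is preserved.
BC → E is preserved.

D → A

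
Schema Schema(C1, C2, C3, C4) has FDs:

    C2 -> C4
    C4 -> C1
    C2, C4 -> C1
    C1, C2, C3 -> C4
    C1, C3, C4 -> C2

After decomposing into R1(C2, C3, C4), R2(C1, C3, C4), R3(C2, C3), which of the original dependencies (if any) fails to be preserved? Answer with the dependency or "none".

none

C2 → C4 lies within R1.
C4 → C1 lies within R2.
C2, C4 → C1: restricted closure across fragments reaches C1.
C1, C2, C3 → C4: restricted closure across fragments reaches C4.
C1, C3, C4 → C2: restricted closure across fragments reaches C2.
Every dependency is enforceable on the fragments, so the decomposition is dependency-preserving.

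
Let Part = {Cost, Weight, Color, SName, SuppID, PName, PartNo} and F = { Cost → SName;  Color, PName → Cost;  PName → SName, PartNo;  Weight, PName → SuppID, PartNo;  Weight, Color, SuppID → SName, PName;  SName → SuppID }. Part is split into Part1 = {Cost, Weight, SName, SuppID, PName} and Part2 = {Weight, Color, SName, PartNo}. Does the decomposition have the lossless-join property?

Common attributes: Part1 ∩ Part2 = {Weight, SName}.
Closure of {Weight, SName}: SName → SuppID applies, adding SuppID. So (Weight, SName)⁺ = {Weight, SName, SuppID}.
The closure contains neither all of Part1 = {Cost, Weight, SName, SuppID, PName} nor all of Part2 = {Weight, Color, SName, PartNo}, so the common attributes are not a superkey of either fragment. The join is lossy.

No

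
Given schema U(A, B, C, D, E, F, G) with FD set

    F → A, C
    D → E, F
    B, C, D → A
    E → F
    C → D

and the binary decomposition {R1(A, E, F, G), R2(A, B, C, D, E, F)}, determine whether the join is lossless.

No

Common attributes: R1 ∩ R2 = {A, E, F}.
Closure of {A, E, F}: F → A, C applies, adding C; C → D applies, adding D. So (A, E, F)⁺ = {A, C, D, E, F}.
The closure contains neither all of R1 = {A, E, F, G} nor all of R2 = {A, B, C, D, E, F}, so the common attributes are not a superkey of either fragment. The join is lossy.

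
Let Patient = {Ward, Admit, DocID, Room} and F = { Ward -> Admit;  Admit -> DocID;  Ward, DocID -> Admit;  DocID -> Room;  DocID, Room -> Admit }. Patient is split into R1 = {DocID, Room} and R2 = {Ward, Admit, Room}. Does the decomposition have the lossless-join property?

No

Common attributes: R1 ∩ R2 = {Room}.
No dependency enlarges {Room}, so (Room)⁺ = {Room}.
The closure contains neither all of R1 = {DocID, Room} nor all of R2 = {Ward, Admit, Room}, so the common attributes are not a superkey of either fragment. The join is lossy.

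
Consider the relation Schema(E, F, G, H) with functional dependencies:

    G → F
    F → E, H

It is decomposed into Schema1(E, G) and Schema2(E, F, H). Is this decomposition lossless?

Common attributes: Schema1 ∩ Schema2 = {E}.
No dependency enlarges {E}, so (E)⁺ = {E}.
The closure contains neither all of Schema1 = {E, G} nor all of Schema2 = {E, F, H}, so the common attributes are not a superkey of either fragment. The join is lossy.

No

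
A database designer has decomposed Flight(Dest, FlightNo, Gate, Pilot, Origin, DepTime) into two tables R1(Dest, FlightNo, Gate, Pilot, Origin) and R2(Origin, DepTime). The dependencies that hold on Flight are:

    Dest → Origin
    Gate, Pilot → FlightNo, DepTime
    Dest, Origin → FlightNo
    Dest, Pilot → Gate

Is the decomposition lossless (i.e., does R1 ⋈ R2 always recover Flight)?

No

Common attributes: R1 ∩ R2 = {Origin}.
No dependency enlarges {Origin}, so (Origin)⁺ = {Origin}.
The closure contains neither all of R1 = {Dest, FlightNo, Gate, Pilot, Origin} nor all of R2 = {Origin, DepTime}, so the common attributes are not a superkey of either fragment. The join is lossy.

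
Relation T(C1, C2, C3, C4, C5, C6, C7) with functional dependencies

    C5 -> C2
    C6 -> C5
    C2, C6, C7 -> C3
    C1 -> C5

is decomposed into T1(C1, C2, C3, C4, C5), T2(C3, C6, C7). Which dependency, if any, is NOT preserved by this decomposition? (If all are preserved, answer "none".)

Check C6 → C5: no single fragment contains all of {C5, C6}, and the restricted closure of {C6} across the fragments never reaches {C5}.
C5 → C2 is preserved.
C2, C6, C7 → C3 is preserved.
C1 → C5 is preserved.

C6 -> C5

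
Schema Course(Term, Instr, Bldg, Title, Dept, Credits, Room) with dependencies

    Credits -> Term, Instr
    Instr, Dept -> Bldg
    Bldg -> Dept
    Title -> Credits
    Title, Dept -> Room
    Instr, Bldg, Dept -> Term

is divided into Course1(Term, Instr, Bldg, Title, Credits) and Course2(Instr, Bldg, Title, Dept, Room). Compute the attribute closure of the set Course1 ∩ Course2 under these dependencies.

Course1 ∩ Course2 = {Instr, Bldg, Title}.
Bldg → Dept applies, adding Dept
Title → Credits applies, adding Credits
Title, Dept → Room applies, adding Room
Instr, Bldg, Dept → Term applies, adding Term
Closure: {Term, Instr, Bldg, Title, Dept, Credits, Room}.

Term, Instr, Bldg, Title, Dept, Credits, Room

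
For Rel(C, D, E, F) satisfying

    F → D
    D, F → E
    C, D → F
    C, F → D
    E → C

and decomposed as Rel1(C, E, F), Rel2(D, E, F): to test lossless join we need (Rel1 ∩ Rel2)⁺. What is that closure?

C, D, E, F

Rel1 ∩ Rel2 = {E, F}.
F → D applies, adding D
E → C applies, adding C
Closure: {C, D, E, F}.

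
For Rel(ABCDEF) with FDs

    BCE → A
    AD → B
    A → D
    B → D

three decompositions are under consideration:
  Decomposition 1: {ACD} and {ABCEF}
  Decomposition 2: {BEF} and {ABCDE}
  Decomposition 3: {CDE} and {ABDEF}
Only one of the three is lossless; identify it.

Decomposition 1

Decomposition 1: common = {AC}, closure = {ABCD} → lossless.
Decomposition 2: common = {BE}, closure = {BDE} → lossy.
Decomposition 3: common = {DE}, closure = {DE} → lossy.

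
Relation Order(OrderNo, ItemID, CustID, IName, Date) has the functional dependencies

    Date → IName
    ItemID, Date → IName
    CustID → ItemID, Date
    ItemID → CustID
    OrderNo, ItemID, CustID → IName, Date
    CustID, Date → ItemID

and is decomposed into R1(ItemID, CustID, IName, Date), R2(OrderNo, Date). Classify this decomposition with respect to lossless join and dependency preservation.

lossy but dependency-preserving

Lossless test: (Date)⁺ = {IName, Date}, which is a superkey of neither fragment — lossy.
Dependency preservation: OrderNo, ItemID, CustID → IName, Date is not contained in any single fragment, but the restricted closure of its left-hand side across the fragments still reaches the right-hand side; the remaining FDs each lie inside some fragment. All dependencies are preserved.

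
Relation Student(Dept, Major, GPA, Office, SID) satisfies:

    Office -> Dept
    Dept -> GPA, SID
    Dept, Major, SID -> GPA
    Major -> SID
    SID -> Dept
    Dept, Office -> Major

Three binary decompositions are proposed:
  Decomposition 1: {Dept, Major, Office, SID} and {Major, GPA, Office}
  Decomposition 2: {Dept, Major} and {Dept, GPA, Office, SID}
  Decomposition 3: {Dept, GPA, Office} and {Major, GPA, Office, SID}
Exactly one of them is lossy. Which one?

Decomposition 1: common = {Major, Office}, closure = {Dept, Major, GPA, Office, SID} → lossless.
Decomposition 2: common = {Dept}, closure = {Dept, GPA, SID} → lossy.
Decomposition 3: common = {GPA, Office}, closure = {Dept, Major, GPA, Office, SID} → lossless.

Decomposition 2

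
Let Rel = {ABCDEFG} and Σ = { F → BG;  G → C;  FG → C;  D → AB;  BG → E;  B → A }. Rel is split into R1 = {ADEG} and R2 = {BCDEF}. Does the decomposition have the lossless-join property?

Common attributes: R1 ∩ R2 = {DE}.
Closure of {DE}: D → AB applies, adding AB. So (DE)⁺ = {ABDE}.
The closure contains neither all of R1 = {ADEG} nor all of R2 = {BCDEF}, so the common attributes are not a superkey of either fragment. The join is lossy.

No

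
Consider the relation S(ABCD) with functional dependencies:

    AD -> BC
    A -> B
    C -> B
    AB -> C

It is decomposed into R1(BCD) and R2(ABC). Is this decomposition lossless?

Common attributes: R1 ∩ R2 = {BC}.
No dependency enlarges {BC}, so (BC)⁺ = {BC}.
The closure contains neither all of R1 = {BCD} nor all of R2 = {ABC}, so the common attributes are not a superkey of either fragment. The join is lossy.

No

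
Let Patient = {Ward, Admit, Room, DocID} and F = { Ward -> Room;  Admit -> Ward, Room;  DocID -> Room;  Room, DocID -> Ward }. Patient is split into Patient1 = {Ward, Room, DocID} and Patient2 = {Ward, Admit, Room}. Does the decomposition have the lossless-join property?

Common attributes: Patient1 ∩ Patient2 = {Ward, Room}.
No dependency enlarges {Ward, Room}, so (Ward, Room)⁺ = {Ward, Room}.
The closure contains neither all of Patient1 = {Ward, Room, DocID} nor all of Patient2 = {Ward, Admit, Room}, so the common attributes are not a superkey of either fragment. The join is lossy.

No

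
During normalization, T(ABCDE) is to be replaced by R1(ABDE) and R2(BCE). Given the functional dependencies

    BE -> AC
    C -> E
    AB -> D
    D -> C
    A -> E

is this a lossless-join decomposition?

Yes

Common attributes: R1 ∩ R2 = {BE}.
Closure of {BE}: BE → AC applies, adding AC; AB → D applies, adding D. So (BE)⁺ = {ABCDE}.
This closure contains every attribute of R1, so R1 ∩ R2 → R1. The join is lossless.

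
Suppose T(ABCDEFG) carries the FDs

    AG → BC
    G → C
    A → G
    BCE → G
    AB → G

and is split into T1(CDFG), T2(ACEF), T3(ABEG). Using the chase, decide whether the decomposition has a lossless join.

Chase test. Columns are ABCDEFG; row i has aⱼ where attribute j ∈ Ti, else bᵢⱼ.
Initial tableau (one row per fragment):
  row 1: b11 b12 a3 a4 b15 a6 a7
  row 2: a1 b22 a3 b24 a5 a6 b27
  row 3: a1 a2 b33 b34 a5 b36 a7
Rows 1 and 3 agree on G; apply G→C and equate their C entries.
Rows 2 and 3 agree on A; apply A→G and equate their G entries.
Rows 2 and 3 agree on AG; apply AG→BC and equate their BC entries.
No row becomes fully distinguished — the join is lossy.

No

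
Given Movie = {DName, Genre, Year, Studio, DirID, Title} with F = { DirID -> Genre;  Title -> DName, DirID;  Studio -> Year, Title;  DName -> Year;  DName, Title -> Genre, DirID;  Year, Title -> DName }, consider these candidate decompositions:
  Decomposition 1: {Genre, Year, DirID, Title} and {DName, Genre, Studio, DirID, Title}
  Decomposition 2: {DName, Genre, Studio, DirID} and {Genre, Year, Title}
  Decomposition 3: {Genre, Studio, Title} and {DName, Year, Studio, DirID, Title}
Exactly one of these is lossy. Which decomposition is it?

Decomposition 1: common = {Genre, DirID, Title}, closure = {DName, Genre, Year, DirID, Title} → lossless.
Decomposition 2: common = {Genre}, closure = {Genre} → lossy.
Decomposition 3: common = {Studio, Title}, closure = {DName, Genre, Year, Studio, DirID, Title} → lossless.

Decomposition 2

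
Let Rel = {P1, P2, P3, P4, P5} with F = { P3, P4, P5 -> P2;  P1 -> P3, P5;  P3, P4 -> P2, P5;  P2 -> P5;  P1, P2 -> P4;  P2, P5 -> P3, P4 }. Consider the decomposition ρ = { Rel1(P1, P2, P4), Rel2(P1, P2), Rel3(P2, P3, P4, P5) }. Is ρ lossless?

Yes

Chase test. Columns are P1, P2, P3, P4, P5; row i has aⱼ where attribute j ∈ Reli, else bᵢⱼ.
Initial tableau (one row per fragment):
  row 1: a1 a2 b13 a4 b15
  row 2: a1 a2 b23 b24 b25
  row 3: b31 a2 a3 a4 a5
Rows 1 and 2 agree on P1; apply P1→P3, P5 and equate their P3, P5 entries.
Rows 1 and 3 agree on P2; apply P2→P5 and equate their P5 entries.
Rows 1 and 2 agree on P1, P2; apply P1, P2→P4 and equate their P4 entries.
Rows 1 and 3 agree on P2, P5; apply P2, P5→P3, P4 and equate their P3, P4 entries.
Row 1 is now all distinguished symbols — the join is lossless.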